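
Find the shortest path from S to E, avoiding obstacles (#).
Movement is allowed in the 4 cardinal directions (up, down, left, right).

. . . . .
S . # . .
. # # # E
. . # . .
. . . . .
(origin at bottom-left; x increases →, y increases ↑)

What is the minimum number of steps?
7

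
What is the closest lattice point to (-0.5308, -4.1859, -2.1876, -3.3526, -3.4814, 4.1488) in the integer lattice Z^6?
(-1, -4, -2, -3, -3, 4)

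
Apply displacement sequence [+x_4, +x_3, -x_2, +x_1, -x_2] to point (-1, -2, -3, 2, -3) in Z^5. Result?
(0, -4, -2, 3, -3)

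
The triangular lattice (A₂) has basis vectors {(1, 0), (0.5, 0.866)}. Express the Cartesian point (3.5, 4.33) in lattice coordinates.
b₁ + 5b₂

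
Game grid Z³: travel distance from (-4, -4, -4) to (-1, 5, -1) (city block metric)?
15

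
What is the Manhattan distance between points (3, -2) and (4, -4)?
3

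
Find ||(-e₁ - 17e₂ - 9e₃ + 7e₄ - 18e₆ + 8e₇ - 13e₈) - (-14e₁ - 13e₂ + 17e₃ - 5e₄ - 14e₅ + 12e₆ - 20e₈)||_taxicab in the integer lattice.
114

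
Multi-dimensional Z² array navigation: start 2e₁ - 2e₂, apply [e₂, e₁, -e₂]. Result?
(3, -2)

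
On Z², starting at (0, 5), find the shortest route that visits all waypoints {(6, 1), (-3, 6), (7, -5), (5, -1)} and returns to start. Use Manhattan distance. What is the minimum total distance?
42
(one optimal route: (0, 5) → (6, 1) → (7, -5) → (5, -1) → (-3, 6) → (0, 5))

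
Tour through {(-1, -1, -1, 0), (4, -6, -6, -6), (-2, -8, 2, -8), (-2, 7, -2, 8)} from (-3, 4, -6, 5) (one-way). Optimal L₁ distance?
66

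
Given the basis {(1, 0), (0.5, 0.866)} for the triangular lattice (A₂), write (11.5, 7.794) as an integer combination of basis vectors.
7b₁ + 9b₂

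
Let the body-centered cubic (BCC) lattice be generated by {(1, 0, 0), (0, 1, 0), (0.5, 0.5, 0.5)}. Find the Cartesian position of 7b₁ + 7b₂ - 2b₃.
(6, 6, -1)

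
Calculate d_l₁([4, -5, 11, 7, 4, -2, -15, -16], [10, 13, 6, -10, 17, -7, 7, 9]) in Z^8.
111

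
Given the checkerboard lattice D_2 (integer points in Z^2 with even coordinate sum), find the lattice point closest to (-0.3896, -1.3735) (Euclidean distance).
(-1, -1)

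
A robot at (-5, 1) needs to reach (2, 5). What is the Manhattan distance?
11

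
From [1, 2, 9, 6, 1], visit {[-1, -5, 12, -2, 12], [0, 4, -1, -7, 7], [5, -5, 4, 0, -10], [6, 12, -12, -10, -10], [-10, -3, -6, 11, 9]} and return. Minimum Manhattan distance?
240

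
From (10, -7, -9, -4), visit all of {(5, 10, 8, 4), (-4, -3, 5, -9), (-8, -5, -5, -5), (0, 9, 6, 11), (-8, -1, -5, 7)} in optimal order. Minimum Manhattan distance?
121
(one optimal route: (10, -7, -9, -4) → (-4, -3, 5, -9) → (-8, -5, -5, -5) → (-8, -1, -5, 7) → (0, 9, 6, 11) → (5, 10, 8, 4))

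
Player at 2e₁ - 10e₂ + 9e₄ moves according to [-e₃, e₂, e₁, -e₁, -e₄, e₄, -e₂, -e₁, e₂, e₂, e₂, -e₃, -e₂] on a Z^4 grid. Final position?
(1, -8, -2, 9)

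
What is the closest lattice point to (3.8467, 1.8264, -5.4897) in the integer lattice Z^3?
(4, 2, -5)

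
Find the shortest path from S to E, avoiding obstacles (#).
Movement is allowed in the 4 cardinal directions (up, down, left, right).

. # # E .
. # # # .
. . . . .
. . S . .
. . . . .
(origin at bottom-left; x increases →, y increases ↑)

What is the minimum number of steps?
6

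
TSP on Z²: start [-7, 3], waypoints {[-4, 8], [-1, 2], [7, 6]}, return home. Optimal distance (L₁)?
40
(one optimal route: (-7, 3) → (-4, 8) → (7, 6) → (-1, 2) → (-7, 3))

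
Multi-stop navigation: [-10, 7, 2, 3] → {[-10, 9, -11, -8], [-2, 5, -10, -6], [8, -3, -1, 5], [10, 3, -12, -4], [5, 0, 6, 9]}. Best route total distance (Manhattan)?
104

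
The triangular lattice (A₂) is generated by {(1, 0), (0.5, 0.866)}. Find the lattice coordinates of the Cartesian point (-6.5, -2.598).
-5b₁ - 3b₂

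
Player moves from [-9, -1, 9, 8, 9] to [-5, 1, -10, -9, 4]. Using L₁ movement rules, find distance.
47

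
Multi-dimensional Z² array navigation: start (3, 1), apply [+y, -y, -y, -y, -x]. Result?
(2, -1)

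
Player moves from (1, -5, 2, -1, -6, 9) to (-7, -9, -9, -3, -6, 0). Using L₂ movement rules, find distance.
16.9115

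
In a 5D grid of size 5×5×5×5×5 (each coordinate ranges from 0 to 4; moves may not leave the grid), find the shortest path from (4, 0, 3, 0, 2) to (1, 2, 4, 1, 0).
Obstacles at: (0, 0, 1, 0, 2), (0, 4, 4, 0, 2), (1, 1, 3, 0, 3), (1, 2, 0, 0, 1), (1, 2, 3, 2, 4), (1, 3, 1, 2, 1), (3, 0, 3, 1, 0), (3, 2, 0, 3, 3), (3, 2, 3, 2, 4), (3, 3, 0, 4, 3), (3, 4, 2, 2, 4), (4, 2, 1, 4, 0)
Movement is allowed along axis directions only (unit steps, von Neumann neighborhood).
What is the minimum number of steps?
9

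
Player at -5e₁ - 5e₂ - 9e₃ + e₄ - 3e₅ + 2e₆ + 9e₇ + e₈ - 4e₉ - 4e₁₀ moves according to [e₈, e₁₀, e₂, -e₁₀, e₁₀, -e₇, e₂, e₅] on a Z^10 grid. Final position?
(-5, -3, -9, 1, -2, 2, 8, 2, -4, -3)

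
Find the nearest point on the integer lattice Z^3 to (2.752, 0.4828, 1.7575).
(3, 0, 2)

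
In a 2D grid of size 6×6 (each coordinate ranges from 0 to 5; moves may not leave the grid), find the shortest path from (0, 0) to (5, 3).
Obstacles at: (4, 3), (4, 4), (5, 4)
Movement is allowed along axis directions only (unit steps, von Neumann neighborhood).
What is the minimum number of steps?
8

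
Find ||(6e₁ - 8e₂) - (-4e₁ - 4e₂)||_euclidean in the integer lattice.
10.7703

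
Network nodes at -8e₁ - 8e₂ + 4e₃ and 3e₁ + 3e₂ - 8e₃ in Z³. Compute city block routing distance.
34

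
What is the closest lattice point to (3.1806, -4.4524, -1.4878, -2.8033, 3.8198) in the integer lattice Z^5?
(3, -4, -1, -3, 4)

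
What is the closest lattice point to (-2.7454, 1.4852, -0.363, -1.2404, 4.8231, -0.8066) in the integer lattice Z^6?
(-3, 1, 0, -1, 5, -1)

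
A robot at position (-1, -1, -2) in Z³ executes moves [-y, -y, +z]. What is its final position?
(-1, -3, -1)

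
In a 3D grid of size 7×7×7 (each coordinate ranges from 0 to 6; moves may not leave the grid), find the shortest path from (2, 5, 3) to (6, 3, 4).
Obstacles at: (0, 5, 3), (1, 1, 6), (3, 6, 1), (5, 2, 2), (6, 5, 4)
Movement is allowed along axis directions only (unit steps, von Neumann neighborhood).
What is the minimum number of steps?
7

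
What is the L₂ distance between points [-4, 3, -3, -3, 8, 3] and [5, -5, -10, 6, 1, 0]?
18.2483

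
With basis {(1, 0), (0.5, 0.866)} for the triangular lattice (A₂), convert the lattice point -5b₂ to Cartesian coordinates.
(-2.5, -4.33)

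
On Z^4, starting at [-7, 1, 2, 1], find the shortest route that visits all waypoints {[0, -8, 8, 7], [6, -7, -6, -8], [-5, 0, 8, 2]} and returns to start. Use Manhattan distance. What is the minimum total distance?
102
(one optimal route: (-7, 1, 2, 1) → (6, -7, -6, -8) → (0, -8, 8, 7) → (-5, 0, 8, 2) → (-7, 1, 2, 1))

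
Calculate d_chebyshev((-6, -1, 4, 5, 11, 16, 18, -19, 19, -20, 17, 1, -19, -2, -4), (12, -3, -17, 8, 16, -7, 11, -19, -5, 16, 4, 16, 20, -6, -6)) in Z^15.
39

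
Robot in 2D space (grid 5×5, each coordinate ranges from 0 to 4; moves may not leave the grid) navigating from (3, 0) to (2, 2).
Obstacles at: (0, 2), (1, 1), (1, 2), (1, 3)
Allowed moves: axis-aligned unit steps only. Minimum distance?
3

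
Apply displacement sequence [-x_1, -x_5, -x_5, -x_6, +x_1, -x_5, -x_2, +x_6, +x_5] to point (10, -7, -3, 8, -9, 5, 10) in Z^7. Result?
(10, -8, -3, 8, -11, 5, 10)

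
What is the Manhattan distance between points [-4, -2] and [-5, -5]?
4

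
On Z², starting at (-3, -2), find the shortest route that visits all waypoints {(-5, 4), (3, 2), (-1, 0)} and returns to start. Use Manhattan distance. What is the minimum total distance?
28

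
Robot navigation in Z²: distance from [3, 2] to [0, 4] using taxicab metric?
5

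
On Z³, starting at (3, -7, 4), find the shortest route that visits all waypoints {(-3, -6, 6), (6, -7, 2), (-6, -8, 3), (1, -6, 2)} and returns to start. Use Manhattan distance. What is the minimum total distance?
38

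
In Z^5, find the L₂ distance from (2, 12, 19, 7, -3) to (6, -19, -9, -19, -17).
51.3128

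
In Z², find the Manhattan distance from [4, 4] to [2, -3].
9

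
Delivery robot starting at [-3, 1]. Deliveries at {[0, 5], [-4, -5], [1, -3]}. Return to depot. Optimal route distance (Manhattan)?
30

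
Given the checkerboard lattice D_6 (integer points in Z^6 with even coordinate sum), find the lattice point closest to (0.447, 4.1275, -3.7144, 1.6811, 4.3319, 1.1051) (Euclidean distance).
(1, 4, -4, 2, 4, 1)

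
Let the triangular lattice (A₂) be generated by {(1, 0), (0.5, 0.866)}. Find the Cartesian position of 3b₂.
(1.5, 2.598)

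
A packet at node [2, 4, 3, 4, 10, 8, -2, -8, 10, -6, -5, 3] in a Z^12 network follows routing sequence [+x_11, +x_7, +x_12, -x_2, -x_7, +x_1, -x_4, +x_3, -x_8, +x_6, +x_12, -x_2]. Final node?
(3, 2, 4, 3, 10, 9, -2, -9, 10, -6, -4, 5)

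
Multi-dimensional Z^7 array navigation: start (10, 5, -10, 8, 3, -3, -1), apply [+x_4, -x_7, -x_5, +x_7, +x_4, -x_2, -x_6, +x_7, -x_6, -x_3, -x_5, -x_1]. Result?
(9, 4, -11, 10, 1, -5, 0)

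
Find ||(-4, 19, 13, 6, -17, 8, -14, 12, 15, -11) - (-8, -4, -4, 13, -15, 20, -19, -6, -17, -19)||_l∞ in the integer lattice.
32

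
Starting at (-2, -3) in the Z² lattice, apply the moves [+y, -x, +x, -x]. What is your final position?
(-3, -2)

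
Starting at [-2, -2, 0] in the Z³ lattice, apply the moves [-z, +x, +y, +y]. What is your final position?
(-1, 0, -1)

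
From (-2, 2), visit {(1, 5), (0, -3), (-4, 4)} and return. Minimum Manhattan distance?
26
(one optimal route: (-2, 2) → (0, -3) → (1, 5) → (-4, 4) → (-2, 2))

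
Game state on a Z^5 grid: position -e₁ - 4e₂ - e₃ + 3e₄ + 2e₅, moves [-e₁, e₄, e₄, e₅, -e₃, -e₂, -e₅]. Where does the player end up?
(-2, -5, -2, 5, 2)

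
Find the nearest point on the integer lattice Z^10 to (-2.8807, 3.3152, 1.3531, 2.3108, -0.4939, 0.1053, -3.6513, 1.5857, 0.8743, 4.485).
(-3, 3, 1, 2, 0, 0, -4, 2, 1, 4)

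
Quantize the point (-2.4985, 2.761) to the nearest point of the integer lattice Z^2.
(-2, 3)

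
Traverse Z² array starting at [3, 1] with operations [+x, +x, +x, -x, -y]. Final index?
(5, 0)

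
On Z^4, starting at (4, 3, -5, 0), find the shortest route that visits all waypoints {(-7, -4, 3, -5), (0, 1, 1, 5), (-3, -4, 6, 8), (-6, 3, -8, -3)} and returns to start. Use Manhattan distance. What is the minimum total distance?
90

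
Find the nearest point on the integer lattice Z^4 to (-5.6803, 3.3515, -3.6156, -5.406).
(-6, 3, -4, -5)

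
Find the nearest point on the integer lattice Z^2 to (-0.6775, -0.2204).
(-1, 0)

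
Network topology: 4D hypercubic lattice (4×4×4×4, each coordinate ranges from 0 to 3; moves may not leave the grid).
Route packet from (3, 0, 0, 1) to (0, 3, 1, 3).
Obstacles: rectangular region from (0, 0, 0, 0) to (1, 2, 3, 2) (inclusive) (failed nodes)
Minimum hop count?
9
(one shortest path: (3, 0, 0, 1) → (2, 0, 0, 1) → (2, 1, 0, 1) → (2, 2, 0, 1) → (2, 3, 0, 1) → (1, 3, 0, 1) → (0, 3, 0, 1) → (0, 3, 1, 1) → (0, 3, 1, 2) → (0, 3, 1, 3))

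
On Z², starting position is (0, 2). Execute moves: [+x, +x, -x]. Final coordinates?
(1, 2)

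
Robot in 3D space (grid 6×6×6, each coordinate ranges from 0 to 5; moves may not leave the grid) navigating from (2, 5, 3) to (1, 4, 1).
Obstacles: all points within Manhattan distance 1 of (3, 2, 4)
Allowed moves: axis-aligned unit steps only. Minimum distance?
4
(one shortest path: (2, 5, 3) → (1, 5, 3) → (1, 4, 3) → (1, 4, 2) → (1, 4, 1))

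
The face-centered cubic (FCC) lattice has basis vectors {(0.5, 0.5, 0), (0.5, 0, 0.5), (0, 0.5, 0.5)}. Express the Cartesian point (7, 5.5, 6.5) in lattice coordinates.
6b₁ + 8b₂ + 5b₃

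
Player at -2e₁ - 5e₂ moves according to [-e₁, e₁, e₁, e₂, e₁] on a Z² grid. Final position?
(0, -4)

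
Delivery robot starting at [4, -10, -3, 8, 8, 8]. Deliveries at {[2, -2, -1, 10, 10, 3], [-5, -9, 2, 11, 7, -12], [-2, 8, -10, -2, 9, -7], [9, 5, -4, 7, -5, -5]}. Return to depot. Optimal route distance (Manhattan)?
200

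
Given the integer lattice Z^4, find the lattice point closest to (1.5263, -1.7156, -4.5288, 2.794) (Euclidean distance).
(2, -2, -5, 3)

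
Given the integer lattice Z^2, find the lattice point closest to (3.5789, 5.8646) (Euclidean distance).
(4, 6)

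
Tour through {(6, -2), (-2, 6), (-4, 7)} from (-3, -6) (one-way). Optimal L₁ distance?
32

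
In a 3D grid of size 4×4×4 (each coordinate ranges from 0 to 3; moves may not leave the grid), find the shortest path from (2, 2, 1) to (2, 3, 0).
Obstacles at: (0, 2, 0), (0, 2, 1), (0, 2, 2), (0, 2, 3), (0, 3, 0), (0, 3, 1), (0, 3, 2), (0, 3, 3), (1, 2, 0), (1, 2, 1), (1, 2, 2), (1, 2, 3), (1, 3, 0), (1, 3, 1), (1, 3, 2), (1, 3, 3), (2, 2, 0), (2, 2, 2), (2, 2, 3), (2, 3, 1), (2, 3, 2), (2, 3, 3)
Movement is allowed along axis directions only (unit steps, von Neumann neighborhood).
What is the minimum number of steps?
4
(one shortest path: (2, 2, 1) → (3, 2, 1) → (3, 3, 1) → (3, 3, 0) → (2, 3, 0))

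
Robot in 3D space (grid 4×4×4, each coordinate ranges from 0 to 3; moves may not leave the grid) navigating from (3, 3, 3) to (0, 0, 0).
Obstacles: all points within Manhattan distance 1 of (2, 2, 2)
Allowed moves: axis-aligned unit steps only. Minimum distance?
9
(one shortest path: (3, 3, 3) → (2, 3, 3) → (1, 3, 3) → (0, 3, 3) → (0, 2, 3) → (0, 1, 3) → (0, 0, 3) → (0, 0, 2) → (0, 0, 1) → (0, 0, 0))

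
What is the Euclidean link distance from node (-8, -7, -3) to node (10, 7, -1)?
22.891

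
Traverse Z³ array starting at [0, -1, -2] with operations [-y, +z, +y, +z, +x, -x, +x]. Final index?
(1, -1, 0)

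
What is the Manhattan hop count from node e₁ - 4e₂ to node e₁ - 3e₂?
1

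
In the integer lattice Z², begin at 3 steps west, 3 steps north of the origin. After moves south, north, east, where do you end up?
(-2, 3)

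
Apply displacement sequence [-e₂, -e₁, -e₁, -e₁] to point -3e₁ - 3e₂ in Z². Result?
(-6, -4)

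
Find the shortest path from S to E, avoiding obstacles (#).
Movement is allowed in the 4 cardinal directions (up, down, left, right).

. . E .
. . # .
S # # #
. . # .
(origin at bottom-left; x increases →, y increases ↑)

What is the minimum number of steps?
4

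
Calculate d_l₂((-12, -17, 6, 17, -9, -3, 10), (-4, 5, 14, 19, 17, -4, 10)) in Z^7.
35.9583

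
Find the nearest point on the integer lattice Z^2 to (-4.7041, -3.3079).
(-5, -3)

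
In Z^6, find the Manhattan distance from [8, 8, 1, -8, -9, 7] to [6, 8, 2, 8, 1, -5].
41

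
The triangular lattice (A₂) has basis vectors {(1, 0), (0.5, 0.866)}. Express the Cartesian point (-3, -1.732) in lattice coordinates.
-2b₁ - 2b₂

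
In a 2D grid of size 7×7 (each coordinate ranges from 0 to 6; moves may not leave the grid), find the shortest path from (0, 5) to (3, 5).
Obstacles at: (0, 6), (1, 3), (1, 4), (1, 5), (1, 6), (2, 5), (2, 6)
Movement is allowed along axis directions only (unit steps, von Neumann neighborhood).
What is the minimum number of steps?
9
(one shortest path: (0, 5) → (0, 4) → (0, 3) → (0, 2) → (1, 2) → (2, 2) → (3, 2) → (3, 3) → (3, 4) → (3, 5))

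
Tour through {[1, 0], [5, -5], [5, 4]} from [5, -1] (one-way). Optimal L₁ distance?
21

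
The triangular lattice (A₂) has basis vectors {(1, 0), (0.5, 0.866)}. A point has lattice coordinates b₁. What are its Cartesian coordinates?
(1, 0)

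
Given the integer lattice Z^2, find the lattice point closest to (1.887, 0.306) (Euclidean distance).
(2, 0)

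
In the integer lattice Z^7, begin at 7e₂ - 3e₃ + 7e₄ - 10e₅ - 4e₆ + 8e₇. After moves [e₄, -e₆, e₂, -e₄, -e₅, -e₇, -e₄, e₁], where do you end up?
(1, 8, -3, 6, -11, -5, 7)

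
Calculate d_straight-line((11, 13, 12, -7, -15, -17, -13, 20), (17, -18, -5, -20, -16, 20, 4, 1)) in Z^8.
58.9491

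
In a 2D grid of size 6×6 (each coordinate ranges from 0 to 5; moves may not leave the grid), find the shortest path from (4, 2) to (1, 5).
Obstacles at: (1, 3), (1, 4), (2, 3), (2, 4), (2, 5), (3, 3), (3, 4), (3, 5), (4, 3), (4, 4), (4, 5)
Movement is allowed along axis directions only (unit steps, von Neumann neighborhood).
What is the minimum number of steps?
8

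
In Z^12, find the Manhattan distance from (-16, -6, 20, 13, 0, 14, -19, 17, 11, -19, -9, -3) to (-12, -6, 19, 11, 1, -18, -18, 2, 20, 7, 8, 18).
129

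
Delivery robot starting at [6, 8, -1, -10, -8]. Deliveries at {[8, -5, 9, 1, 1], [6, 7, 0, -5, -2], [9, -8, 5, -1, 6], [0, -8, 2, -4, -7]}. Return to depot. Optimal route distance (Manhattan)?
120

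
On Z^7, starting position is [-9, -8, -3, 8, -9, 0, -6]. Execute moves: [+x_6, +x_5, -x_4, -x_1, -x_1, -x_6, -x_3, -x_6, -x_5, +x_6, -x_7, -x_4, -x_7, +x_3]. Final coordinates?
(-11, -8, -3, 6, -9, 0, -8)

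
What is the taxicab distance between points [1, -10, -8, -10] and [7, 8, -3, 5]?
44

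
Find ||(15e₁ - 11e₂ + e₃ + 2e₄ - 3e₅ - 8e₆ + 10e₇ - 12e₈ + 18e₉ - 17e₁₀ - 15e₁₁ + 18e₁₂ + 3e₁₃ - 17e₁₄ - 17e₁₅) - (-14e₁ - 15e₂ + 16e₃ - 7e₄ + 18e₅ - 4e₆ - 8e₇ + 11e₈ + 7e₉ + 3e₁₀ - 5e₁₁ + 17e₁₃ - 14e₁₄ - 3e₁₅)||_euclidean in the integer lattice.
61.7981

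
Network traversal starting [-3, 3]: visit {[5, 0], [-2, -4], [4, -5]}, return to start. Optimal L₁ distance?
32
(one optimal route: (-3, 3) → (5, 0) → (4, -5) → (-2, -4) → (-3, 3))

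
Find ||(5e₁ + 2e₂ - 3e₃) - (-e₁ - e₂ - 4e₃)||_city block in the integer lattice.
10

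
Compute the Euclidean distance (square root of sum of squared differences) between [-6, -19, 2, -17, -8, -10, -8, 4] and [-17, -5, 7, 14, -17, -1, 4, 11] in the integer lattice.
40.7185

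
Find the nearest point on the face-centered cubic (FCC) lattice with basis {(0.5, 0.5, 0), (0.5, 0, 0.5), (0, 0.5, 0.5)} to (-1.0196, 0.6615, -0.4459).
(-1, 0.5, -0.5)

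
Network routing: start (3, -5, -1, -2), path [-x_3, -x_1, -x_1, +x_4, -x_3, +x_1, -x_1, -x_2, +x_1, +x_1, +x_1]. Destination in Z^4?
(4, -6, -3, -1)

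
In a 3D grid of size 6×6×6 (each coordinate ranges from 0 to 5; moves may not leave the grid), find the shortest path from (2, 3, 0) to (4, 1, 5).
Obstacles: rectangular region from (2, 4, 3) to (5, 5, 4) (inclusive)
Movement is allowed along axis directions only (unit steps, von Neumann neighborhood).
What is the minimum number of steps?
9
(one shortest path: (2, 3, 0) → (3, 3, 0) → (4, 3, 0) → (4, 2, 0) → (4, 1, 0) → (4, 1, 1) → (4, 1, 2) → (4, 1, 3) → (4, 1, 4) → (4, 1, 5))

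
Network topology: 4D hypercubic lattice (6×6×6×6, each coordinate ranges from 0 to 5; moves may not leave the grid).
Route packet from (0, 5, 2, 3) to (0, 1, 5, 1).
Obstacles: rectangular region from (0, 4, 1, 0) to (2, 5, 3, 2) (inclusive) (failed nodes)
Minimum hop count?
9
(one shortest path: (0, 5, 2, 3) → (0, 4, 2, 3) → (0, 3, 2, 3) → (0, 2, 2, 3) → (0, 1, 2, 3) → (0, 1, 3, 3) → (0, 1, 4, 3) → (0, 1, 5, 3) → (0, 1, 5, 2) → (0, 1, 5, 1))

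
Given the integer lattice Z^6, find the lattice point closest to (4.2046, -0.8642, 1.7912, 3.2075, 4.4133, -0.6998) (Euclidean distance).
(4, -1, 2, 3, 4, -1)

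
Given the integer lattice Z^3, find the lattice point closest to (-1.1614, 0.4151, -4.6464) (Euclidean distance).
(-1, 0, -5)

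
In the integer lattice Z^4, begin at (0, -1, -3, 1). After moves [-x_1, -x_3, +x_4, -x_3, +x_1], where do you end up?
(0, -1, -5, 2)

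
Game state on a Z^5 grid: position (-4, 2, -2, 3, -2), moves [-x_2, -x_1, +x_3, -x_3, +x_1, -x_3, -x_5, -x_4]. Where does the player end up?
(-4, 1, -3, 2, -3)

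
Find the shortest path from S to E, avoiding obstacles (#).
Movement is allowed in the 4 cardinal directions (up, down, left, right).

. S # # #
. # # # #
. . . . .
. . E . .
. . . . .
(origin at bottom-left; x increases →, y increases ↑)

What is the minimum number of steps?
6
(one shortest path: (1, 4) → (0, 4) → (0, 3) → (0, 2) → (1, 2) → (2, 2) → (2, 1))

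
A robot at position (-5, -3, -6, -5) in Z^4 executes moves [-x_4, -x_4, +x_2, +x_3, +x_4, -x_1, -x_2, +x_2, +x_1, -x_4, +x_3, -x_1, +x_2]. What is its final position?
(-6, -1, -4, -7)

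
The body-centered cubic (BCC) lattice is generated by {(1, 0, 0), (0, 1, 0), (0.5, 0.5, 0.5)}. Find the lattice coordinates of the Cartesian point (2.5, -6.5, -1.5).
4b₁ - 5b₂ - 3b₃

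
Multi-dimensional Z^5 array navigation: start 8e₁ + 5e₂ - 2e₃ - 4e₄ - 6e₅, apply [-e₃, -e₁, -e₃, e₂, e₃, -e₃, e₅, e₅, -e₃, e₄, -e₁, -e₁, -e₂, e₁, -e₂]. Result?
(6, 4, -5, -3, -4)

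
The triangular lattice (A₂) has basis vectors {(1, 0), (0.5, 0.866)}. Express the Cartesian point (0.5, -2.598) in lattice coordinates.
2b₁ - 3b₂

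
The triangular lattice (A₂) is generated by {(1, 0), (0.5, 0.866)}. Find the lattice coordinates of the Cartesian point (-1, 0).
-b₁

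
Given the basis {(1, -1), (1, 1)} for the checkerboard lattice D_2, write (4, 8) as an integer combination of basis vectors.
-2b₁ + 6b₂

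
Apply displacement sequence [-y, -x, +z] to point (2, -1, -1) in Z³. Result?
(1, -2, 0)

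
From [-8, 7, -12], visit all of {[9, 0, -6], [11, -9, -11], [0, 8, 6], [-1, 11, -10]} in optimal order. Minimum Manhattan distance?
78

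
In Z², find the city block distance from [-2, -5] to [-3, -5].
1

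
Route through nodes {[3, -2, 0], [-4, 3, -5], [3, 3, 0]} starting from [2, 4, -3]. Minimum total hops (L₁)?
26
(one optimal route: (2, 4, -3) → (-4, 3, -5) → (3, 3, 0) → (3, -2, 0))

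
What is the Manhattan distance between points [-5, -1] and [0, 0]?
6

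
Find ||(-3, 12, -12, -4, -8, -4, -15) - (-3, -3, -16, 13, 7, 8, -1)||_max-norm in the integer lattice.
17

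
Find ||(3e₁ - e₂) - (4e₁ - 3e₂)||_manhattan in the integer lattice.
3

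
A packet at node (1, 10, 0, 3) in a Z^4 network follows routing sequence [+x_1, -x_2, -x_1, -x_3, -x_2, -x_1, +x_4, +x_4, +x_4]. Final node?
(0, 8, -1, 6)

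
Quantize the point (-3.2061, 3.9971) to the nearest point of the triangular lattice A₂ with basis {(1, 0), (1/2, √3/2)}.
(-3.5, 4.33)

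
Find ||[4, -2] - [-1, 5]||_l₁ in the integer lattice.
12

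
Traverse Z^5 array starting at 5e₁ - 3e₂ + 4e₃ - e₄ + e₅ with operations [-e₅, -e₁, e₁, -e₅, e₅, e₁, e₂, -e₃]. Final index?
(6, -2, 3, -1, 0)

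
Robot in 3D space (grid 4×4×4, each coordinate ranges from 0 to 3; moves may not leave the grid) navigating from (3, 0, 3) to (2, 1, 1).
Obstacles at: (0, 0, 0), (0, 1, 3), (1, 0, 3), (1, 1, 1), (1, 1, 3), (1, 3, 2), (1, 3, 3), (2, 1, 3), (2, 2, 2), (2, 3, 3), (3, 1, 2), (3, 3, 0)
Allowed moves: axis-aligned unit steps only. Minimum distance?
4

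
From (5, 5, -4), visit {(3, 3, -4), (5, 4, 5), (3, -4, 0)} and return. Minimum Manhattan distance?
40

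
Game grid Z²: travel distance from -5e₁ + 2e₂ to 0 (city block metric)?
7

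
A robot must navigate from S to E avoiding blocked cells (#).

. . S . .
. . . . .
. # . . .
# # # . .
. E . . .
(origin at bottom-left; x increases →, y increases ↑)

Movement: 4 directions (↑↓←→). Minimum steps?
7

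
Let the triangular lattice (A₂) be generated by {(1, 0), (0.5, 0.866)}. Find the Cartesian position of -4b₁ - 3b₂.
(-5.5, -2.598)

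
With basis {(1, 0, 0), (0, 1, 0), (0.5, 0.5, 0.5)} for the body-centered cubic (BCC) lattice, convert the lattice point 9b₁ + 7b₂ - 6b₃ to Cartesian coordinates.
(6, 4, -3)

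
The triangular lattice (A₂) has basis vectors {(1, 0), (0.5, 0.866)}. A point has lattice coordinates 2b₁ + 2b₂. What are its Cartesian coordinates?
(3, 1.732)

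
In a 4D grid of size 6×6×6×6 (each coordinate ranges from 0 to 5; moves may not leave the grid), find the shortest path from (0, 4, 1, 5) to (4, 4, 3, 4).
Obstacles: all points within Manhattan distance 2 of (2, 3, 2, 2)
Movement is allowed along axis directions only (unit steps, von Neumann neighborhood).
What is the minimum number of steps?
7
(one shortest path: (0, 4, 1, 5) → (1, 4, 1, 5) → (2, 4, 1, 5) → (3, 4, 1, 5) → (4, 4, 1, 5) → (4, 4, 2, 5) → (4, 4, 3, 5) → (4, 4, 3, 4))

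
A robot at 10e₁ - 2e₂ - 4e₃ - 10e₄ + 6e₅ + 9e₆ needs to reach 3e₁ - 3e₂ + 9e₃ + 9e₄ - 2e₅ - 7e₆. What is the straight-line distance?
30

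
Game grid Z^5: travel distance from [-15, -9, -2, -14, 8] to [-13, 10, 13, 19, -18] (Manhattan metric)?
95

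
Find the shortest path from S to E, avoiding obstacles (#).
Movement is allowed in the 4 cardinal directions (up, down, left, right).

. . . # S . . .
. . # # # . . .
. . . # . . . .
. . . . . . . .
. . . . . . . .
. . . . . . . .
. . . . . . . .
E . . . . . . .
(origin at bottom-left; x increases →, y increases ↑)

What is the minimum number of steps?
13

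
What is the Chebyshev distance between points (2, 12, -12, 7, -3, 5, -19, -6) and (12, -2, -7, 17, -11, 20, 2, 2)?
21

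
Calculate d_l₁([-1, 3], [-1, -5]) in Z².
8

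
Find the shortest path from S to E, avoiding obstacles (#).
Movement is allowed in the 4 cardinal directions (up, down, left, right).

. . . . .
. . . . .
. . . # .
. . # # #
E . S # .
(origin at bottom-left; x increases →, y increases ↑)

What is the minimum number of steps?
2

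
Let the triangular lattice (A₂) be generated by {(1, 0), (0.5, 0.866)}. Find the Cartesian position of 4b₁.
(4, 0)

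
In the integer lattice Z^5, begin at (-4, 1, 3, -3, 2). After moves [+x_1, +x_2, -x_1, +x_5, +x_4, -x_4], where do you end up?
(-4, 2, 3, -3, 3)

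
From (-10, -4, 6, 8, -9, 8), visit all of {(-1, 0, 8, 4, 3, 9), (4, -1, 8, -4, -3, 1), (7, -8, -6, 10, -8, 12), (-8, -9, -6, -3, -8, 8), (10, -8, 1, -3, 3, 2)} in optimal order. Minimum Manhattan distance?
164
(one optimal route: (-10, -4, 6, 8, -9, 8) → (-1, 0, 8, 4, 3, 9) → (4, -1, 8, -4, -3, 1) → (10, -8, 1, -3, 3, 2) → (-8, -9, -6, -3, -8, 8) → (7, -8, -6, 10, -8, 12))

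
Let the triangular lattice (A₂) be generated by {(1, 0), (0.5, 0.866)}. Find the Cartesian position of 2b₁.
(2, 0)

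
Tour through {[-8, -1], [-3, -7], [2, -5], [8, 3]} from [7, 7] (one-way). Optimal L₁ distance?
37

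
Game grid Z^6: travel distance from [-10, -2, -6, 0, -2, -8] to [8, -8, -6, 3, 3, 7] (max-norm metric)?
18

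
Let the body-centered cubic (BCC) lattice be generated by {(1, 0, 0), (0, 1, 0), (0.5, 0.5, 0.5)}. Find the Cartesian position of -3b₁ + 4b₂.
(-3, 4, 0)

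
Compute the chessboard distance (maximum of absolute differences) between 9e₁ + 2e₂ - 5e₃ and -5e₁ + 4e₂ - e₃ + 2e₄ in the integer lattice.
14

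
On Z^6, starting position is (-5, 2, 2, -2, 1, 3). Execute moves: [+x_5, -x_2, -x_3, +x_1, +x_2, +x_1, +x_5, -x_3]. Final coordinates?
(-3, 2, 0, -2, 3, 3)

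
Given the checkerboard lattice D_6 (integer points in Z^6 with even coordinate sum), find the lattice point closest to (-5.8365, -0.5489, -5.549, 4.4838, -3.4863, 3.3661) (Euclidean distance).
(-6, -1, -6, 4, -4, 3)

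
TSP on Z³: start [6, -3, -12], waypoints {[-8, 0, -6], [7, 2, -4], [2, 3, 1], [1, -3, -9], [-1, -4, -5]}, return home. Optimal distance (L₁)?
72
(one optimal route: (6, -3, -12) → (7, 2, -4) → (2, 3, 1) → (-8, 0, -6) → (-1, -4, -5) → (1, -3, -9) → (6, -3, -12))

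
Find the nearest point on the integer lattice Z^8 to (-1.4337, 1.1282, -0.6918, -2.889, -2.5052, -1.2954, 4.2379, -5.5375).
(-1, 1, -1, -3, -3, -1, 4, -6)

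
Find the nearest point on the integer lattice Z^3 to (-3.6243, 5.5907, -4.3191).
(-4, 6, -4)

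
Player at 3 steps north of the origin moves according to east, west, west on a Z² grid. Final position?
(-1, 3)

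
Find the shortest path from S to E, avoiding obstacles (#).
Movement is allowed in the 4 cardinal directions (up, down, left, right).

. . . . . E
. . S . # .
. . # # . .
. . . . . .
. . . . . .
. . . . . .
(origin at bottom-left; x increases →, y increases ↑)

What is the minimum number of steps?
4
(one shortest path: (2, 4) → (3, 4) → (3, 5) → (4, 5) → (5, 5))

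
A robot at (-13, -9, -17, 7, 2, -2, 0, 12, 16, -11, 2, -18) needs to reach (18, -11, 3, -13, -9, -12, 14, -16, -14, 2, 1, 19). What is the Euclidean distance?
73.5187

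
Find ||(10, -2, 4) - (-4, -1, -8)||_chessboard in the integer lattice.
14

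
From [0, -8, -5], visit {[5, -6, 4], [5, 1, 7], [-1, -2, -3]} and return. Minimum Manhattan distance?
54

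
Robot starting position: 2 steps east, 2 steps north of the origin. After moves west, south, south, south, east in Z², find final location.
(2, -1)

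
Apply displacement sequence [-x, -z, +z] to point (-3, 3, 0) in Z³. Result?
(-4, 3, 0)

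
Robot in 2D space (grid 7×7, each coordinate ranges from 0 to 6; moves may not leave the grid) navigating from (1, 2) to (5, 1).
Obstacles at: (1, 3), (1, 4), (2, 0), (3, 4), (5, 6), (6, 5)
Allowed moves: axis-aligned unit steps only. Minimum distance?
5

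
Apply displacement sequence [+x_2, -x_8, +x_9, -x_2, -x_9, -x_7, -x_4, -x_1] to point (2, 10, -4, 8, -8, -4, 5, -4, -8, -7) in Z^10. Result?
(1, 10, -4, 7, -8, -4, 4, -5, -8, -7)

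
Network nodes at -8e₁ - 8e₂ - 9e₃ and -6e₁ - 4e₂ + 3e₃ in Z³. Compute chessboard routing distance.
12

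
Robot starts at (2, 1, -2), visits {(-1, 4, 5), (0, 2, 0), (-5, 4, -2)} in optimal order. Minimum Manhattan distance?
24
(one optimal route: (2, 1, -2) → (0, 2, 0) → (-1, 4, 5) → (-5, 4, -2))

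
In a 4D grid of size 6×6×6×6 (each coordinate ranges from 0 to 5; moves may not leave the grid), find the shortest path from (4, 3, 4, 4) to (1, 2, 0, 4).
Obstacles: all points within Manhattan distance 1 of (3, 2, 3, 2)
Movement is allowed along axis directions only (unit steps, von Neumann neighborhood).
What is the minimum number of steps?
8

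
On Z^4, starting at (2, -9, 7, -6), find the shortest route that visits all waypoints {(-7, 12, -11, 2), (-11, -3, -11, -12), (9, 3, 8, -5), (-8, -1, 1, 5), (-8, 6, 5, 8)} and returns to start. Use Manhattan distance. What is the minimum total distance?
176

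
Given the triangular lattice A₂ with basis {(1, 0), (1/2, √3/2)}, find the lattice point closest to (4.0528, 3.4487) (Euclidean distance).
(4, 3.464)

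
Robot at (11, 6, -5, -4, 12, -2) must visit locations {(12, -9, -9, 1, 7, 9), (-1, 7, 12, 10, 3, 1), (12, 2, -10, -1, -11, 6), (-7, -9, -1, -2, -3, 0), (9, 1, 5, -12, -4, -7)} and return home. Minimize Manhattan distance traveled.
286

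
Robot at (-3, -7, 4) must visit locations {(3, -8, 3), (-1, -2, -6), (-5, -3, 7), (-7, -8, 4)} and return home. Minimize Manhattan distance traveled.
60
(one optimal route: (-3, -7, 4) → (3, -8, 3) → (-1, -2, -6) → (-5, -3, 7) → (-7, -8, 4) → (-3, -7, 4))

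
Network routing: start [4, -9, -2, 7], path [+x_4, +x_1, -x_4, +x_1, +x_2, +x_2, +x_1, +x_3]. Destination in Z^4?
(7, -7, -1, 7)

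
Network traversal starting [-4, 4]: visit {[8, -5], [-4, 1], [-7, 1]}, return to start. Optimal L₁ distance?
48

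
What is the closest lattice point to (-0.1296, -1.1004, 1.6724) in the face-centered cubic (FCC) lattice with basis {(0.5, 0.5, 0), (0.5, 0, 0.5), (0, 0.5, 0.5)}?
(0, -1, 2)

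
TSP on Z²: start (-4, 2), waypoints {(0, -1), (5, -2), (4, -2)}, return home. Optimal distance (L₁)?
26
(one optimal route: (-4, 2) → (0, -1) → (5, -2) → (4, -2) → (-4, 2))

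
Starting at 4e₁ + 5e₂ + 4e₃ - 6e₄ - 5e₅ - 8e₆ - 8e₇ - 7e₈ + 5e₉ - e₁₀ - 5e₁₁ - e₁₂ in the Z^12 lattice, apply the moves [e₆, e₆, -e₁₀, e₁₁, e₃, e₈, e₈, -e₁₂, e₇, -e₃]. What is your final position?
(4, 5, 4, -6, -5, -6, -7, -5, 5, -2, -4, -2)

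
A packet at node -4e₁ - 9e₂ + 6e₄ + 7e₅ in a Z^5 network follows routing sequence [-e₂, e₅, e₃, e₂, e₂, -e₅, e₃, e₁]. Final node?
(-3, -8, 2, 6, 7)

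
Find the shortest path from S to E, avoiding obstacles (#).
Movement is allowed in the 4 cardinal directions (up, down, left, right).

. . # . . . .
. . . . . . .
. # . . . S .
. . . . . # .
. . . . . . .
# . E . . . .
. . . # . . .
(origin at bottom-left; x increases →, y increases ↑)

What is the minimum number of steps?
6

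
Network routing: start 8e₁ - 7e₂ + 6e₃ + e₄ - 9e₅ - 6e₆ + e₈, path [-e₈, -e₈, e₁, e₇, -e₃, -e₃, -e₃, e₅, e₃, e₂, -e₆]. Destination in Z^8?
(9, -6, 4, 1, -8, -7, 1, -1)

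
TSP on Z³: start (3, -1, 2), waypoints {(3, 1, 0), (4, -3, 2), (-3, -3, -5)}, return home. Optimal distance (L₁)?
36
(one optimal route: (3, -1, 2) → (3, 1, 0) → (-3, -3, -5) → (4, -3, 2) → (3, -1, 2))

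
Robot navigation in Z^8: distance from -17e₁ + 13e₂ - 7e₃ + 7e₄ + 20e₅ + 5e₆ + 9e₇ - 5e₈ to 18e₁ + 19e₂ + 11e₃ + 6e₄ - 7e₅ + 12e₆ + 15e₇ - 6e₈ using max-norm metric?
35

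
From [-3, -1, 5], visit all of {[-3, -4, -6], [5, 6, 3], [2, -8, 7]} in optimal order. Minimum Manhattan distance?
57
(one optimal route: (-3, -1, 5) → (-3, -4, -6) → (2, -8, 7) → (5, 6, 3))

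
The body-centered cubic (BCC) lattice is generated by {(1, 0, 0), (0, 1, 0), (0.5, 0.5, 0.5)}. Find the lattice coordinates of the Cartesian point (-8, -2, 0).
-8b₁ - 2b₂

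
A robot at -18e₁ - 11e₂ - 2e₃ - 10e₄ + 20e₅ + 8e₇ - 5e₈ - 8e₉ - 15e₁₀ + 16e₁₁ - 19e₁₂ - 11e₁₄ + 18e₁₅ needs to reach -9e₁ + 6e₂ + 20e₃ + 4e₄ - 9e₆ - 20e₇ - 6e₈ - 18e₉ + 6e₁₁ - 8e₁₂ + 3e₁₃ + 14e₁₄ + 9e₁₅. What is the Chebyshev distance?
28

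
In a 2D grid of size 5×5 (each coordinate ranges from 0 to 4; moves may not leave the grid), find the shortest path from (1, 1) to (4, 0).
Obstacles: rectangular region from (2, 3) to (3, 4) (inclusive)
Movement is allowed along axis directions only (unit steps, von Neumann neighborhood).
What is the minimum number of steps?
4
(one shortest path: (1, 1) → (2, 1) → (3, 1) → (4, 1) → (4, 0))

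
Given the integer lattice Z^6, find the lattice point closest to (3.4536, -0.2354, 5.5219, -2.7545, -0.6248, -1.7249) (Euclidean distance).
(3, 0, 6, -3, -1, -2)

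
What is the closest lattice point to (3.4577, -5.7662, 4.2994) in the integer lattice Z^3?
(3, -6, 4)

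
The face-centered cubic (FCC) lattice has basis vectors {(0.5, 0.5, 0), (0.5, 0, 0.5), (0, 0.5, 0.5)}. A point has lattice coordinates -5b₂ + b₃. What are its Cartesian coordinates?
(-2.5, 0.5, -2)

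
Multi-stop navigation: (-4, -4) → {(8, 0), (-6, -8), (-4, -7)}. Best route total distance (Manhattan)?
28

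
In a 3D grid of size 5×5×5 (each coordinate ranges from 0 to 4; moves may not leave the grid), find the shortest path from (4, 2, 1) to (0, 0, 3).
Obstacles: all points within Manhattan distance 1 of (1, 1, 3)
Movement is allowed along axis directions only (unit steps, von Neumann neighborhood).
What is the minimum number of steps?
8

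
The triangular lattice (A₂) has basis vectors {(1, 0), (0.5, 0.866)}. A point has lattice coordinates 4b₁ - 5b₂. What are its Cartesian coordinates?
(1.5, -4.33)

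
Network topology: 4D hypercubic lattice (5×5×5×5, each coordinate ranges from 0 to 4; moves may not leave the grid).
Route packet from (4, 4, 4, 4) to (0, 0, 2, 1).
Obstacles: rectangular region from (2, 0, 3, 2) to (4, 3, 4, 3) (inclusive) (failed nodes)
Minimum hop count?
13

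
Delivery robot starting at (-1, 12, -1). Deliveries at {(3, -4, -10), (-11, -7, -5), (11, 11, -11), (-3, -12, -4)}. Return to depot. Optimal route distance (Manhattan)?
112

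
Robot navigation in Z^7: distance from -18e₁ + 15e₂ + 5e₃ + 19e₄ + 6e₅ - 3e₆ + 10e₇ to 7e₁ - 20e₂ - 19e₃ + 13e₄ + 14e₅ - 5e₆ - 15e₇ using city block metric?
125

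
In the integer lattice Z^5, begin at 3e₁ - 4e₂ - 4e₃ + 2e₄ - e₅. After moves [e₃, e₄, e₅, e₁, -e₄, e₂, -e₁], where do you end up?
(3, -3, -3, 2, 0)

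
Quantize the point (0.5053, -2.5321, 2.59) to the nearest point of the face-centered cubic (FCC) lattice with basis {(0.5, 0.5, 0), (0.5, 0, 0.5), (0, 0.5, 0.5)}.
(0.5, -2.5, 3)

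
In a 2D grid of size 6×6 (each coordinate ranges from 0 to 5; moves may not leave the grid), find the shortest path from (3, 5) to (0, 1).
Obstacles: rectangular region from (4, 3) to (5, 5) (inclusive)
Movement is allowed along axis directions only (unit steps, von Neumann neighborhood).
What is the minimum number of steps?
7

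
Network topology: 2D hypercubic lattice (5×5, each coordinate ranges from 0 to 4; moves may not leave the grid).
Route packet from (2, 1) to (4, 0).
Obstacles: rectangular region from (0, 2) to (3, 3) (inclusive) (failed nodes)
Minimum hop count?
3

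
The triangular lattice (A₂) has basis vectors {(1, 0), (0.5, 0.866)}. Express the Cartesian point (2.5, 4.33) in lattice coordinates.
5b₂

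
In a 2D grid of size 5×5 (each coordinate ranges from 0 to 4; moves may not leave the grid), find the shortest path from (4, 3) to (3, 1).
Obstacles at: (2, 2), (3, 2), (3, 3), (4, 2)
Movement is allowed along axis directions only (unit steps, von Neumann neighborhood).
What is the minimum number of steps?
9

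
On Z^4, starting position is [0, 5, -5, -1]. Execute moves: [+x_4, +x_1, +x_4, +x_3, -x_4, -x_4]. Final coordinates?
(1, 5, -4, -1)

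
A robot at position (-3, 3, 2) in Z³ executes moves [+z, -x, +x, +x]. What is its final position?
(-2, 3, 3)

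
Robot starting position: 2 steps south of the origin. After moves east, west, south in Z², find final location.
(0, -3)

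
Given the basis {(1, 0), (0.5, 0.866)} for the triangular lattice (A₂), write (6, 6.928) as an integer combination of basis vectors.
2b₁ + 8b₂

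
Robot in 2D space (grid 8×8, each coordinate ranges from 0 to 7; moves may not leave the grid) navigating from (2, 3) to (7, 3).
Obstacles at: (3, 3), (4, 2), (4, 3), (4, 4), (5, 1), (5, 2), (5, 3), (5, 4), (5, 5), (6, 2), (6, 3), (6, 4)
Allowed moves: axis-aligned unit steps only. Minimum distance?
11
(one shortest path: (2, 3) → (2, 2) → (3, 2) → (3, 1) → (4, 1) → (4, 0) → (5, 0) → (6, 0) → (7, 0) → (7, 1) → (7, 2) → (7, 3))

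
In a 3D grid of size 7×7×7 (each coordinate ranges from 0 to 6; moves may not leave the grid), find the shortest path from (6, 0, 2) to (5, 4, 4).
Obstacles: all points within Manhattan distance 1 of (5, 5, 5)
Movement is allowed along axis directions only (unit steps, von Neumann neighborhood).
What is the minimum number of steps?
7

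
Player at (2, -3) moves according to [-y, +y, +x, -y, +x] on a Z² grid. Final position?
(4, -4)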